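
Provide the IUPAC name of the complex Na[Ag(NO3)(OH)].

sodium hydroxonitratoargentate(I)

The 1 sodium counter-ion carries a total charge of +1, so each complex ion is 1−.
Ligand charges: 1×hydroxo (-1 each), 1×nitrato (-1 each); total -2. So Ag + (-2) = 1−, giving Ag = +1.
The complex ion is anionic, so silver takes the -ate form argentate(I).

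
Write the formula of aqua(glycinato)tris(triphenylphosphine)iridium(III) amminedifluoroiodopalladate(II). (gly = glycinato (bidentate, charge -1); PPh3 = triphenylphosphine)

[Ir(gly)(H2O)(PPh3)3][PdF2I(NH3)]2

Cation [Ir…]: ligand charges -1, Ir(III) ⇒ ion charge 2+.
Anion [Pd…]: ligand charges -3, Pd(II) ⇒ ion charge 1−.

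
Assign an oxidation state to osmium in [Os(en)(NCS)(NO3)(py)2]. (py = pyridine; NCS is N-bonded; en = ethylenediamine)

+2

No counter-ion: the bracketed complex is neutral.
Ligand charges: 2×py neutral; 1×NO3 = -1; 1×NCS = -1; 1×en neutral; sum -2.
Os + (-2) = 0 ⇒ Os is +2.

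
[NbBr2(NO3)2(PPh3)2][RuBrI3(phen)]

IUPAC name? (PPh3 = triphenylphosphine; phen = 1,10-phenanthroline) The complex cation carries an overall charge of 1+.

The complex cation is given as 1+; its ligand charges sum to -4, so Nb = +5.
A 1:1 salt means the anion carries the equal and opposite charge, 1−.
Anion: ligand charges sum to -4; for the ion to be 1−, Ru = +3.

dibromodinitratobis(triphenylphosphine)niobium(V) bromotriiodo(1,10-phenanthroline)ruthenate(III)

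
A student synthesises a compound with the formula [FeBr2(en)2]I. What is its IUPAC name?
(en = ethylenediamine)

dibromobis(ethylenediamine)iron(III) iodide

The 1 iodide counter-ion carries a total charge of -1, so each complex ion is 1+.
Ligand charges: 2×bromo (-1 each), 2×ethylenediamine (neutral); total -2. So Fe + (-2) = 1+, giving Fe = +3.
Ligands are named alphabetically: bromo before ethylenediamine.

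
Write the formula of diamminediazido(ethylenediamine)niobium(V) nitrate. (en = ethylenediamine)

Ligands: 1 ethylenediamine (en, neutral), 2 azido (N3, -1), 2 ammine (NH3, neutral). Ligand charge sum = -2.
Charge balance with nitrate (-1) requires 1 complex ion per 3 nitrate.

[Nb(en)(N3)2(NH3)2](NO3)3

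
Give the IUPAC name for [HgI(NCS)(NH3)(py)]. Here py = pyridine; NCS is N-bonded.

ammineiodoisothiocyanato(pyridine)mercury(II)

There is no counter-ion, so the complex is neutral overall.
Ligand charges: 1×pyridine (neutral), 1×ammine (neutral), 1×isothiocyanato (-1 each), 1×iodo (-1 each); total -2. So Hg + (-2) = 0, giving Hg = +2.
Ligands are named alphabetically: ammine before iodo before isothiocyanato before pyridine.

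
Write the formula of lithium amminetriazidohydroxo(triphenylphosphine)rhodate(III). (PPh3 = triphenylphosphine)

Li[Rh(N3)3(NH3)(OH)(PPh3)]

Ligands: 1 ammine (NH3, neutral), 3 azido (N3, -1), 1 triphenylphosphine (PPh3, neutral), 1 hydroxo (OH, -1). Ligand charge sum = -4.
With Rh in oxidation state +3, the complex ion is [Rh...]^1−.
Charge balance with lithium (+1) requires 1 complex ion per 1 lithium.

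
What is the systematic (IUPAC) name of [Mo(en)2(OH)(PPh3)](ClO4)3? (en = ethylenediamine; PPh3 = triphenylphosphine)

The 3 perchlorate counter-ions carry a total charge of -3, so each complex ion is 3+.
Ligand charges: 1×hydroxo (-1 each), 2×ethylenediamine (neutral), 1×triphenylphosphine (neutral); total -1. So Mo + (-1) = 3+, giving Mo = +4.
Ligands are named alphabetically: ethylenediamine before hydroxo before triphenylphosphine.

bis(ethylenediamine)hydroxo(triphenylphosphine)molybdenum(IV) perchlorate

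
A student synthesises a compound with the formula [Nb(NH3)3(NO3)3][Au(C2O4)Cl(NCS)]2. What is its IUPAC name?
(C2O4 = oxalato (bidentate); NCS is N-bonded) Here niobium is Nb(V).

triamminetrinitratoniobium(V) chloroisothiocyanatooxalatoaurate(III)

Nb is given as +5; the cation's ligand charges sum to -3, so the complex cation is 2+.
With 2 anions per cation, each anion must be 2/2 = 1−.
Anion: ligand charges sum to -4; for the ion to be 1−, Au = +3.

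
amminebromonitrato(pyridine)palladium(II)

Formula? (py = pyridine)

[PdBr(NH3)(NO3)(py)]

Ligands: 1 pyridine (py, neutral), 1 ammine (NH3, neutral), 1 bromo (Br, -1), 1 nitrato (NO3, -1). Ligand charge sum = -2.
With Pd in oxidation state +2, the complex ion is [Pd...].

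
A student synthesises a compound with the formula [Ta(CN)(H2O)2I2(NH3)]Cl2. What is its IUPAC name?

The 2 chloride counter-ions carry a total charge of -2, so each complex ion is 2+.
Ligand charges: 2×iodo (-1 each), 1×cyano (-1 each), 1×ammine (neutral), 2×aqua (neutral); total -3. So Ta + (-3) = 2+, giving Ta = +5.
Ligands are named alphabetically: ammine before aqua before cyano before iodo.

amminediaquacyanodiiodotantalum(V) chloride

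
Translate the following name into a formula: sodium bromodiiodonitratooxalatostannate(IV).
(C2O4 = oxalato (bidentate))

Na2[SnBr(C2O4)I2(NO3)]

Ligands: 1 bromo (Br, -1), 1 oxalato (C2O4, -2), 1 nitrato (NO3, -1), 2 iodo (I, -1). Ligand charge sum = -6.
Charge balance with sodium (+1) requires 1 complex ion per 2 sodium.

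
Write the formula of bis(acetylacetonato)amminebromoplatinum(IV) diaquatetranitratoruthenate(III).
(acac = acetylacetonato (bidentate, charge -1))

[Pt(acac)2Br(NH3)][Ru(H2O)2(NO3)4]

Cation [Pt…]: ligand charges -3, Pt(IV) ⇒ ion charge 1+.
Anion [Ru…]: ligand charges -4, Ru(III) ⇒ ion charge 1−.
One 1+ cation balances one 1− anion.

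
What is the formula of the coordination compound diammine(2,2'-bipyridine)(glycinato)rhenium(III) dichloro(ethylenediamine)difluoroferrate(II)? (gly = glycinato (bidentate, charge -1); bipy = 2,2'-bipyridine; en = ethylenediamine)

[Re(bipy)(gly)(NH3)2][FeCl2(en)F2]

Cation [Re…]: ligand charges -1, Re(III) ⇒ ion charge 2+.
Anion [Fe…]: ligand charges -4, Fe(II) ⇒ ion charge 2−.
One 2+ cation balances one 2− anion.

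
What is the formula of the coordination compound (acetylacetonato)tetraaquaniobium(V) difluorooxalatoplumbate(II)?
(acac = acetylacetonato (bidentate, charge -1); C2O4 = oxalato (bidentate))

[Nb(acac)(H2O)4][Pb(C2O4)F2]2

Cation [Nb…]: ligand charges -1, Nb(V) ⇒ ion charge 4+.
Anion [Pb…]: ligand charges -4, Pb(II) ⇒ ion charge 2−.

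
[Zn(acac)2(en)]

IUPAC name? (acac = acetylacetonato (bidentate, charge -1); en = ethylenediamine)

There is no counter-ion, so the complex is neutral overall.
Ligand charges: 2×acetylacetonato (-1 each), 1×ethylenediamine (neutral); total -2. So Zn + (-2) = 0, giving Zn = +2.
Ligands are named alphabetically: acetylacetonato before ethylenediamine.

bis(acetylacetonato)(ethylenediamine)zinc(II)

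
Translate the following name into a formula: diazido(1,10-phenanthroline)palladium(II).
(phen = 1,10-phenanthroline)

[Pd(N3)2(phen)]

Ligands: 1 1,10-phenanthroline (phen, neutral), 2 azido (N3, -1). Ligand charge sum = -2.
With Pd in oxidation state +2, the complex ion is [Pd...].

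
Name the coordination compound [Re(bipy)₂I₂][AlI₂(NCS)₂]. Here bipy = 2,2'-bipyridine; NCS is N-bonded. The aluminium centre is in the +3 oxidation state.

Al is given as +3; the anion's ligand charges sum to -4, so the complex anion is 1−.
A 1:1 salt means the cation carries the equal and opposite charge, 1+.
Cation: ligand charges sum to -2; for the ion to be 1+, Re = +3.

bis(2,2'-bipyridine)diiodorhenium(III) diiododiisothiocyanatoaluminate(III)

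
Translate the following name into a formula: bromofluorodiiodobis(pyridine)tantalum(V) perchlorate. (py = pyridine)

[TaBrFI2(py)2]ClO4

Ligands: 2 iodo (I, -1), 1 fluoro (F, -1), 2 pyridine (py, neutral), 1 bromo (Br, -1). Ligand charge sum = -4.
Charge balance with perchlorate (-1) requires 1 complex ion per 1 perchlorate.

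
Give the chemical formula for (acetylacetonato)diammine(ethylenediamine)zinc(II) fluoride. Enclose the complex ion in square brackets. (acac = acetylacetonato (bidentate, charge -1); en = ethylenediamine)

[Zn(acac)(en)(NH3)2]F

Ligands: 1 acetylacetonato (acac, -1), 2 ammine (NH3, neutral), 1 ethylenediamine (en, neutral). Ligand charge sum = -1.
Charge balance with fluoride (-1) requires 1 complex ion per 1 fluoride.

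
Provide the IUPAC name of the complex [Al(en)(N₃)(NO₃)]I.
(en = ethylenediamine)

The 1 iodide counter-ion carries a total charge of -1, so each complex ion is 1+.
Ligand charges: 1×azido (-1 each), 1×nitrato (-1 each), 1×ethylenediamine (neutral); total -2. So Al + (-2) = 1+, giving Al = +3.
Ligands are named alphabetically: azido before ethylenediamine before nitrato.

azido(ethylenediamine)nitratoaluminium(III) iodide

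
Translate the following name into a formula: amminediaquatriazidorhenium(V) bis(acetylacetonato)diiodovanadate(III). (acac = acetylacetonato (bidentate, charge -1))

Cation [Re…]: ligand charges -3, Re(V) ⇒ ion charge 2+.
Anion [V…]: ligand charges -4, V(III) ⇒ ion charge 1−.
One 2+ cation requires 2 of the 1− anion.

[Re(H2O)2(N3)3(NH3)][V(acac)2I2]2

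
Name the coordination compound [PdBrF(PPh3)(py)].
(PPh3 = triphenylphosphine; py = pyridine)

There is no counter-ion, so the complex is neutral overall.
Ligand charges: 1×fluoro (-1 each), 1×triphenylphosphine (neutral), 1×pyridine (neutral), 1×bromo (-1 each); total -2. So Pd + (-2) = 0, giving Pd = +2.
Ligands are named alphabetically: bromo before fluoro before pyridine before triphenylphosphine.

bromofluoro(pyridine)(triphenylphosphine)palladium(II)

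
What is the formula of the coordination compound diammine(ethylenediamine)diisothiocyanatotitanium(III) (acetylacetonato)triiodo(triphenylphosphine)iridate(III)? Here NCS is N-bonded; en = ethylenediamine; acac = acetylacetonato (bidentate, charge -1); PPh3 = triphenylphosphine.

[Ti(en)(NCS)2(NH3)2][Ir(acac)I3(PPh3)]

Cation [Ti…]: ligand charges -2, Ti(III) ⇒ ion charge 1+.
Anion [Ir…]: ligand charges -4, Ir(III) ⇒ ion charge 1−.
One 1+ cation balances one 1− anion.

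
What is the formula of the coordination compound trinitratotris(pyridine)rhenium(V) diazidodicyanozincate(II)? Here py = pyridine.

Cation [Re…]: ligand charges -3, Re(V) ⇒ ion charge 2+.
Anion [Zn…]: ligand charges -4, Zn(II) ⇒ ion charge 2−.
One 2+ cation balances one 2− anion.

[Re(NO3)3(py)3][Zn(CN)2(N3)2]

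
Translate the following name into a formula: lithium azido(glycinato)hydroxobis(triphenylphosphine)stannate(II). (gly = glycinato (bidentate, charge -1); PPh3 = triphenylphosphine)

Li[Sn(gly)(N3)(OH)(PPh3)2]

Ligands: 1 glycinato (gly, -1), 1 azido (N3, -1), 1 hydroxo (OH, -1), 2 triphenylphosphine (PPh3, neutral). Ligand charge sum = -3.
With Sn in oxidation state +2, the complex ion is [Sn...]^1−.
Charge balance with lithium (+1) requires 1 complex ion per 1 lithium.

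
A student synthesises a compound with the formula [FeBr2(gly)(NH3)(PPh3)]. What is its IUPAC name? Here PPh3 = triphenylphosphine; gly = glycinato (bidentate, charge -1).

amminedibromo(glycinato)(triphenylphosphine)iron(III)

There is no counter-ion, so the complex is neutral overall.
Ligand charges: 1×triphenylphosphine (neutral), 1×glycinato (-1 each), 2×bromo (-1 each), 1×ammine (neutral); total -3. So Fe + (-3) = 0, giving Fe = +3.
Ligands are named alphabetically: ammine before bromo before glycinato before triphenylphosphine.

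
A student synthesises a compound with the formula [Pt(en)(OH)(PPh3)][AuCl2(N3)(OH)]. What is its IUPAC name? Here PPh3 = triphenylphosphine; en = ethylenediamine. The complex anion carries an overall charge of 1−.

(ethylenediamine)hydroxo(triphenylphosphine)platinum(II) azidodichlorohydroxoaurate(III)

The complex anion is given as 1−; its ligand charges sum to -4, so Au = +3.
A 1:1 salt means the cation carries the equal and opposite charge, 1+.
Cation: ligand charges sum to -1; for the ion to be 1+, Pt = +2.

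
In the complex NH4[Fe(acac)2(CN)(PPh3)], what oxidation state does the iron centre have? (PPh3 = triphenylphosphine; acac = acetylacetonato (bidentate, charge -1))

1 ammonium outside the brackets (+1 each) → the complex ion is 1−.
Ligand charges: 1×CN = -1; 1×PPh3 neutral; 2×acac = -2; sum -3.
Fe + (-3) = 1− ⇒ Fe is +2.

+2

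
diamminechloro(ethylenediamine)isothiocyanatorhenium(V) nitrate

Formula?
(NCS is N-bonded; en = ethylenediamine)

[ReCl(en)(NCS)(NH3)2](NO3)3

Ligands: 2 ammine (NH3, neutral), 1 chloro (Cl, -1), 1 isothiocyanato (NCS, -1), 1 ethylenediamine (en, neutral). Ligand charge sum = -2.
With Re in oxidation state +5, the complex ion is [Re...]^3+.
Charge balance with nitrate (-1) requires 1 complex ion per 3 nitrate.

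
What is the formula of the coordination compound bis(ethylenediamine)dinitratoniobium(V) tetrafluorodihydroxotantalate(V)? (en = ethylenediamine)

Cation [Nb…]: ligand charges -2, Nb(V) ⇒ ion charge 3+.
Anion [Ta…]: ligand charges -6, Ta(V) ⇒ ion charge 1−.

[Nb(en)2(NO3)2][TaF4(OH)2]3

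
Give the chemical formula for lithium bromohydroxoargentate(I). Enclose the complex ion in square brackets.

Ligands: 1 hydroxo (OH, -1), 1 bromo (Br, -1). Ligand charge sum = -2.
Charge balance with lithium (+1) requires 1 complex ion per 1 lithium.

Li[AgBr(OH)]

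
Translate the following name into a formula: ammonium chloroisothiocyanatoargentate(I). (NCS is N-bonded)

Ligands: 1 isothiocyanato (NCS, -1), 1 chloro (Cl, -1). Ligand charge sum = -2.
Charge balance with ammonium (+1) requires 1 complex ion per 1 ammonium.

NH4[AgCl(NCS)]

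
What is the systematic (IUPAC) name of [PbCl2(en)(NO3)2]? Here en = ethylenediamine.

dichloro(ethylenediamine)dinitratolead(IV)

There is no counter-ion, so the complex is neutral overall.
Ligand charges: 2×nitrato (-1 each), 2×chloro (-1 each), 1×ethylenediamine (neutral); total -4. So Pb + (-4) = 0, giving Pb = +4.
Ligands are named alphabetically: chloro before ethylenediamine before nitrato.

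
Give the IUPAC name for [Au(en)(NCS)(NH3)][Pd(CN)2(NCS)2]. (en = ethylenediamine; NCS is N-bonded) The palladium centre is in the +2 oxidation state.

ammine(ethylenediamine)isothiocyanatogold(III) dicyanodiisothiocyanatopalladate(II)

Both ions are complex: the cation is named first with the plain metal name, the anion second with the -ate form; each ion's ligands are alphabetised independently.
Pd is given as +2; the anion's ligand charges sum to -4, so the complex anion is 2−.
A 1:1 salt means the cation carries the equal and opposite charge, 2+.
Cation: ligand charges sum to -1; for the ion to be 2+, Au = +3.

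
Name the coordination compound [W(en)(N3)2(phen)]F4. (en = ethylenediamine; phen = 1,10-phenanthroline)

diazido(ethylenediamine)(1,10-phenanthroline)tungsten(VI) fluoride

The 4 fluoride counter-ions carry a total charge of -4, so each complex ion is 4+.
Ligand charges: 2×azido (-1 each), 1×ethylenediamine (neutral), 1×1,10-phenanthroline (neutral); total -2. So W + (-2) = 4+, giving W = +6.
Ligands are named alphabetically: azido before ethylenediamine before phenanthroline.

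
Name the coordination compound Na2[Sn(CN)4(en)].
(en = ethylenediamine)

sodium tetracyano(ethylenediamine)stannate(II)

The 2 sodium counter-ions carry a total charge of +2, so each complex ion is 2−.
Ligand charges: 4×cyano (-1 each), 1×ethylenediamine (neutral); total -4. So Sn + (-4) = 2−, giving Sn = +2.
The complex ion is anionic, so tin takes the -ate form stannate(II).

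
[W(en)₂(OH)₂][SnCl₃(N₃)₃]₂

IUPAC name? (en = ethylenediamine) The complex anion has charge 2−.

Both ions are complex: the cation is named first with the plain metal name, the anion second with the -ate form; each ion's ligands are alphabetised independently.
The complex anion is given as 2−; its ligand charges sum to -6, so Sn = +4.
With 2 anions per cation, the cation must be 2×2 = 4+.
Cation: ligand charges sum to -2; for the ion to be 4+, W = +6.

bis(ethylenediamine)dihydroxotungsten(VI) triazidotrichlorostannate(IV)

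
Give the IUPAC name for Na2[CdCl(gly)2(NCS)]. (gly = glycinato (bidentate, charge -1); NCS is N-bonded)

sodium chlorobis(glycinato)isothiocyanatocadmate(II)

The 2 sodium counter-ions carry a total charge of +2, so each complex ion is 2−.
Ligand charges: 1×chloro (-1 each), 2×glycinato (-1 each), 1×isothiocyanato (-1 each); total -4. So Cd + (-4) = 2−, giving Cd = +2.
The complex ion is anionic, so cadmium takes the -ate form cadmate(II).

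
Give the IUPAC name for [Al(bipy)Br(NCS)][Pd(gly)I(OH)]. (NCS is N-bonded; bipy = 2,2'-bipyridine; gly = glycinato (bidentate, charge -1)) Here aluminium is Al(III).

Al is given as +3; the cation's ligand charges sum to -2, so the complex cation is 1+.
A 1:1 salt means the anion carries the equal and opposite charge, 1−.
Anion: ligand charges sum to -3; for the ion to be 1−, Pd = +2.

(2,2'-bipyridine)bromoisothiocyanatoaluminium(III) (glycinato)hydroxoiodopalladate(II)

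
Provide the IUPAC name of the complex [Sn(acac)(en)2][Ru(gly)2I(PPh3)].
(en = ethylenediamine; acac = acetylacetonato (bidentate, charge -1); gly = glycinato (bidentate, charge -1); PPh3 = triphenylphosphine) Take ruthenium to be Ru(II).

(acetylacetonato)bis(ethylenediamine)tin(II) bis(glycinato)iodo(triphenylphosphine)ruthenate(II)

Both ions are complex: the cation is named first with the plain metal name, the anion second with the -ate form; each ion's ligands are alphabetised independently.
Ru is given as +2; the anion's ligand charges sum to -3, so the complex anion is 1−.
A 1:1 salt means the cation carries the equal and opposite charge, 1+.
Cation: ligand charges sum to -1; for the ion to be 1+, Sn = +2.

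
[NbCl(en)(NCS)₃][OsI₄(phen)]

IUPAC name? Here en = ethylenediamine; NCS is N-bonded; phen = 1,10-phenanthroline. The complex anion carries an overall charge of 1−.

chloro(ethylenediamine)triisothiocyanatoniobium(V) tetraiodo(1,10-phenanthroline)osmate(III)

The complex anion is given as 1−; its ligand charges sum to -4, so Os = +3.
A 1:1 salt means the cation carries the equal and opposite charge, 1+.
Cation: ligand charges sum to -4; for the ion to be 1+, Nb = +5.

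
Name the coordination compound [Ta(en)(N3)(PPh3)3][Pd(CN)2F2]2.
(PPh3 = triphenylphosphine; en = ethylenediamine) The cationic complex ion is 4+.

Both ions are complex: the cation is named first with the plain metal name, the anion second with the -ate form; each ion's ligands are alphabetised independently.
The complex cation is given as 4+; its ligand charges sum to -1, so Ta = +5.
With 2 anions per cation, each anion must be 4/2 = 2−.
Anion: ligand charges sum to -4; for the ion to be 2−, Pd = +2.

azido(ethylenediamine)tris(triphenylphosphine)tantalum(V) dicyanodifluoropalladate(II)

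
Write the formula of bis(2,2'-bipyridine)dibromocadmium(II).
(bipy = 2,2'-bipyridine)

Ligands: 2 bromo (Br, -1), 2 2,2'-bipyridine (bipy, neutral). Ligand charge sum = -2.
With Cd in oxidation state +2, the complex ion is [Cd...].

[Cd(bipy)2Br2]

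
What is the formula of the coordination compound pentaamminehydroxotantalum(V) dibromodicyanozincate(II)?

[Ta(NH3)5(OH)][ZnBr2(CN)2]2

Cation [Ta…]: ligand charges -1, Ta(V) ⇒ ion charge 4+.
Anion [Zn…]: ligand charges -4, Zn(II) ⇒ ion charge 2−.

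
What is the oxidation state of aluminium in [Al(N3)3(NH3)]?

+3

No counter-ion: the bracketed complex is neutral.
Ligand charges: 1×NH3 neutral; 3×N3 = -3; sum -3.
Al + (-3) = 0 ⇒ Al is +3.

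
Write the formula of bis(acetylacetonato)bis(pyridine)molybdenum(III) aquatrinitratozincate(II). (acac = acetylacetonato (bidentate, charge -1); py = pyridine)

[Mo(acac)2(py)2][Zn(H2O)(NO3)3]

Cation [Mo…]: ligand charges -2, Mo(III) ⇒ ion charge 1+.
Anion [Zn…]: ligand charges -3, Zn(II) ⇒ ion charge 1−.
One 1+ cation balances one 1− anion.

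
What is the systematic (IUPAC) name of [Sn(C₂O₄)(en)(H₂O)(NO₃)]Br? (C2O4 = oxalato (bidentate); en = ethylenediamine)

aqua(ethylenediamine)nitratooxalatotin(IV) bromide

The 1 bromide counter-ion carries a total charge of -1, so each complex ion is 1+.
Ligand charges: 1×oxalato (-2 each), 1×nitrato (-1 each), 1×ethylenediamine (neutral), 1×aqua (neutral); total -3. So Sn + (-3) = 1+, giving Sn = +4.
Ligands are named alphabetically: aqua before ethylenediamine before nitrato before oxalato.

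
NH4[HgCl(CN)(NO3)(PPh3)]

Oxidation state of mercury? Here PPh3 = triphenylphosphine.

1 ammonium outside the brackets (+1 each) → the complex ion is 1−.
Ligand charges: 1×NO3 = -1; 1×CN = -1; 1×PPh3 neutral; 1×Cl = -1; sum -3.
Hg + (-3) = 1− ⇒ Hg is +2.

+2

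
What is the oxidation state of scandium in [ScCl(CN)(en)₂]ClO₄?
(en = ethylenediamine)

1 perchlorate outside the brackets (-1 each) → the complex ion is 1+.
Ligand charges: 1×Cl = -1; 2×en neutral; 1×CN = -1; sum -2.
Sc + (-2) = 1+ ⇒ Sc is +3.

+3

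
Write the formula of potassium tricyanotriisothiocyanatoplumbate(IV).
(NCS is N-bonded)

Ligands: 3 cyano (CN, -1), 3 isothiocyanato (NCS, -1). Ligand charge sum = -6.
Charge balance with potassium (+1) requires 1 complex ion per 2 potassium.

K2[Pb(CN)3(NCS)3]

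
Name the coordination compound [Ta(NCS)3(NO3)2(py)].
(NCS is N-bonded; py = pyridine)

There is no counter-ion, so the complex is neutral overall.
Ligand charges: 2×nitrato (-1 each), 3×isothiocyanato (-1 each), 1×pyridine (neutral); total -5. So Ta + (-5) = 0, giving Ta = +5.
Ligands are named alphabetically: isothiocyanato before nitrato before pyridine.

triisothiocyanatodinitrato(pyridine)tantalum(V)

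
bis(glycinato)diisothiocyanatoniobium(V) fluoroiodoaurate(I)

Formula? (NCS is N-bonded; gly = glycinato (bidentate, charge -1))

Cation [Nb…]: ligand charges -4, Nb(V) ⇒ ion charge 1+.
Anion [Au…]: ligand charges -2, Au(I) ⇒ ion charge 1−.
One 1+ cation balances one 1− anion.

[Nb(gly)2(NCS)2][AuFI]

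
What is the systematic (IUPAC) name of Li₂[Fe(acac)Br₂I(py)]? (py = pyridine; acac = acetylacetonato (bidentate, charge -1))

lithium (acetylacetonato)dibromoiodo(pyridine)ferrate(II)

The 2 lithium counter-ions carry a total charge of +2, so each complex ion is 2−.
Ligand charges: 1×iodo (-1 each), 2×bromo (-1 each), 1×pyridine (neutral), 1×acetylacetonato (-1 each); total -4. So Fe + (-4) = 2−, giving Fe = +2.
Ligands are named alphabetically: acetylacetonato before bromo before iodo before pyridine.
The complex ion is anionic, so iron takes the -ate form ferrate(II).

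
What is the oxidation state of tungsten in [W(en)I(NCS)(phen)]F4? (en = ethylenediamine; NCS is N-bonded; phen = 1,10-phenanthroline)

4 fluoride outside the brackets (-1 each) → the complex ion is 4+.
Ligand charges: 1×en neutral; 1×I = -1; 1×NCS = -1; 1×phen neutral; sum -2.
W + (-2) = 4+ ⇒ W is +6.

+6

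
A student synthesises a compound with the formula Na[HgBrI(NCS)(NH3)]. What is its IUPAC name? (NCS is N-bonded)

sodium amminebromoiodoisothiocyanatomercurate(II)

The 1 sodium counter-ion carries a total charge of +1, so each complex ion is 1−.
Ligand charges: 1×isothiocyanato (-1 each), 1×bromo (-1 each), 1×iodo (-1 each), 1×ammine (neutral); total -3. So Hg + (-3) = 1−, giving Hg = +2.
Ligands are named alphabetically: ammine before bromo before iodo before isothiocyanato.
The complex ion is anionic, so mercury takes the -ate form mercurate(II).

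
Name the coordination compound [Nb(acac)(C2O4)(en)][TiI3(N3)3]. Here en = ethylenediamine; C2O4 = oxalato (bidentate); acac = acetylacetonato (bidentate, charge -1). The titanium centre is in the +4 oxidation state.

Ti is given as +4; the anion's ligand charges sum to -6, so the complex anion is 2−.
A 1:1 salt means the cation carries the equal and opposite charge, 2+.
Cation: ligand charges sum to -3; for the ion to be 2+, Nb = +5.

(acetylacetonato)(ethylenediamine)oxalatoniobium(V) triazidotriiodotitanate(IV)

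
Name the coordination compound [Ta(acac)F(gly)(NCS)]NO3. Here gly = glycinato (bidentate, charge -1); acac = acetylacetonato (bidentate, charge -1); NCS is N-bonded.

(acetylacetonato)fluoro(glycinato)isothiocyanatotantalum(V) nitrate

The 1 nitrate counter-ion carries a total charge of -1, so each complex ion is 1+.
Ligand charges: 1×glycinato (-1 each), 1×acetylacetonato (-1 each), 1×isothiocyanato (-1 each), 1×fluoro (-1 each); total -4. So Ta + (-4) = 1+, giving Ta = +5.
Ligands are named alphabetically: acetylacetonato before fluoro before glycinato before isothiocyanato.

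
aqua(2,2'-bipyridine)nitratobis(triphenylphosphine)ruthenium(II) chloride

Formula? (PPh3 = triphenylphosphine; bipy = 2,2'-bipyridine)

[Ru(bipy)(H2O)(NO3)(PPh3)2]Cl

Ligands: 1 nitrato (NO3, -1), 1 aqua (H2O, neutral), 2 triphenylphosphine (PPh3, neutral), 1 2,2'-bipyridine (bipy, neutral). Ligand charge sum = -1.
With Ru in oxidation state +2, the complex ion is [Ru...]^1+.
Charge balance with chloride (-1) requires 1 complex ion per 1 chloride.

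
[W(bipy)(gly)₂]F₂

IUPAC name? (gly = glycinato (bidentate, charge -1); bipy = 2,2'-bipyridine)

(2,2'-bipyridine)bis(glycinato)tungsten(IV) fluoride

The 2 fluoride counter-ions carry a total charge of -2, so each complex ion is 2+.
Ligand charges: 2×glycinato (-1 each), 1×2,2'-bipyridine (neutral); total -2. So W + (-2) = 2+, giving W = +4.
Ligands are named alphabetically: bipyridine before glycinato.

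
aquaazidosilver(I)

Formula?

Ligands: 1 azido (N3, -1), 1 aqua (H2O, neutral). Ligand charge sum = -1.
With Ag in oxidation state +1, the complex ion is [Ag...].

[Ag(H2O)(N3)]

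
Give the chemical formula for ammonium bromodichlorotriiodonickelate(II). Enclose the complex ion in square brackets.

Ligands: 3 iodo (I, -1), 1 bromo (Br, -1), 2 chloro (Cl, -1). Ligand charge sum = -6.
Charge balance with ammonium (+1) requires 1 complex ion per 4 ammonium.

(NH4)4[NiBrCl2I3]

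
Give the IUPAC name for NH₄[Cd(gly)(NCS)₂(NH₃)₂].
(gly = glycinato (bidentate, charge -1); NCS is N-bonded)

ammonium diammine(glycinato)diisothiocyanatocadmate(II)

The 1 ammonium counter-ion carries a total charge of +1, so each complex ion is 1−.
Ligand charges: 1×glycinato (-1 each), 2×isothiocyanato (-1 each), 2×ammine (neutral); total -3. So Cd + (-3) = 1−, giving Cd = +2.
Ligands are named alphabetically: ammine before glycinato before isothiocyanato.
The complex ion is anionic, so cadmium takes the -ate form cadmate(II).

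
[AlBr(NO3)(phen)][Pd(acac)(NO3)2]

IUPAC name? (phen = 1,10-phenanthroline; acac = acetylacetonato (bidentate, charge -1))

Both ions are complex: the cation is named first with the plain metal name, the anion second with the -ate form; each ion's ligands are alphabetised independently.
Aluminium is always +3 in its complexes; the cation's ligand charges sum to -2, so the complex cation is 1+.
A 1:1 salt means the anion carries the equal and opposite charge, 1−.
Anion: ligand charges sum to -3; for the ion to be 1−, Pd = +2.

bromonitrato(1,10-phenanthroline)aluminium(III) (acetylacetonato)dinitratopalladate(II)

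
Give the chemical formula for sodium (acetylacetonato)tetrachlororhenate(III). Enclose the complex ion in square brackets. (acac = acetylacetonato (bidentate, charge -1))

Na2[Re(acac)Cl4]

Ligands: 4 chloro (Cl, -1), 1 acetylacetonato (acac, -1). Ligand charge sum = -5.
Charge balance with sodium (+1) requires 1 complex ion per 2 sodium.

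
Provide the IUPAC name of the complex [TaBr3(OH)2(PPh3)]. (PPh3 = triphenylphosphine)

tribromodihydroxo(triphenylphosphine)tantalum(V)

There is no counter-ion, so the complex is neutral overall.
Ligand charges: 3×bromo (-1 each), 1×triphenylphosphine (neutral), 2×hydroxo (-1 each); total -5. So Ta + (-5) = 0, giving Ta = +5.
Ligands are named alphabetically: bromo before hydroxo before triphenylphosphine.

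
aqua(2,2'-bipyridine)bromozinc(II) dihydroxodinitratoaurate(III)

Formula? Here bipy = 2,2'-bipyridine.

Cation [Zn…]: ligand charges -1, Zn(II) ⇒ ion charge 1+.
Anion [Au…]: ligand charges -4, Au(III) ⇒ ion charge 1−.
One 1+ cation balances one 1− anion.

[Zn(bipy)Br(H2O)][Au(NO3)2(OH)2]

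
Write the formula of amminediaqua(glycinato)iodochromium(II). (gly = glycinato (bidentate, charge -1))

Ligands: 1 glycinato (gly, -1), 2 aqua (H2O, neutral), 1 iodo (I, -1), 1 ammine (NH3, neutral). Ligand charge sum = -2.
With Cr in oxidation state +2, the complex ion is [Cr...].

[Cr(gly)(H2O)2I(NH3)]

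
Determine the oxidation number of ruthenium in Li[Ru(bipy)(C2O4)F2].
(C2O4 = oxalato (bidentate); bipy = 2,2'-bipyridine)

+3

1 lithium outside the brackets (+1 each) → the complex ion is 1−.
Ligand charges: 1×C2O4 = -2; 2×F = -2; 1×bipy neutral; sum -4.
Ru + (-4) = 1− ⇒ Ru is +3.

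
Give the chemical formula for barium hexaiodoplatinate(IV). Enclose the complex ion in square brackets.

Ligands: 6 iodo (I, -1). Ligand charge sum = -6.
With Pt in oxidation state +4, the complex ion is [Pt...]^2−.
Charge balance with barium (+2) requires 1 complex ion per 1 barium.

Ba[PtI6]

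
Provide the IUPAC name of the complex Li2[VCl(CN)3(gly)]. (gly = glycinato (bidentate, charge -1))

The 2 lithium counter-ions carry a total charge of +2, so each complex ion is 2−.
Ligand charges: 3×cyano (-1 each), 1×glycinato (-1 each), 1×chloro (-1 each); total -5. So V + (-5) = 2−, giving V = +3.
The complex ion is anionic, so vanadium takes the -ate form vanadate(III).

lithium chlorotricyano(glycinato)vanadate(III)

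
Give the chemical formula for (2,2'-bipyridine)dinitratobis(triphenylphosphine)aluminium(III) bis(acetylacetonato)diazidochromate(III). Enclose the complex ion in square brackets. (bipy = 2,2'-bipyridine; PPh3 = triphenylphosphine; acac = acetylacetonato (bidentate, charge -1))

[Al(bipy)(NO3)2(PPh3)2][Cr(acac)2(N3)2]

Cation [Al…]: ligand charges -2, Al(III) ⇒ ion charge 1+.
Anion [Cr…]: ligand charges -4, Cr(III) ⇒ ion charge 1−.
One 1+ cation balances one 1− anion.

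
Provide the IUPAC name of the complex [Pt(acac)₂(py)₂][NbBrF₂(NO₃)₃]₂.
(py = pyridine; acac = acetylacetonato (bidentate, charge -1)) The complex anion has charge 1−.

Both ions are complex: the cation is named first with the plain metal name, the anion second with the -ate form; each ion's ligands are alphabetised independently.
The complex anion is given as 1−; its ligand charges sum to -6, so Nb = +5.
With 2 anions per cation, the cation must be 2×1 = 2+.
Cation: ligand charges sum to -2; for the ion to be 2+, Pt = +4.

bis(acetylacetonato)bis(pyridine)platinum(IV) bromodifluorotrinitratoniobate(V)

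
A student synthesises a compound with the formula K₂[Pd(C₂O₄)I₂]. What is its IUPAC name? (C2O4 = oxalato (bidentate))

The 2 potassium counter-ions carry a total charge of +2, so each complex ion is 2−.
Ligand charges: 1×oxalato (-2 each), 2×iodo (-1 each); total -4. So Pd + (-4) = 2−, giving Pd = +2.
Ligands are named alphabetically: iodo before oxalato.
The complex ion is anionic, so palladium takes the -ate form palladate(II).

potassium diiodooxalatopalladate(II)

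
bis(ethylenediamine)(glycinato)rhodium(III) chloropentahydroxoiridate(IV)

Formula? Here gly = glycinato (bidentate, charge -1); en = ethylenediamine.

[Rh(en)2(gly)][IrCl(OH)5]

Cation [Rh…]: ligand charges -1, Rh(III) ⇒ ion charge 2+.
Anion [Ir…]: ligand charges -6, Ir(IV) ⇒ ion charge 2−.
One 2+ cation balances one 2− anion.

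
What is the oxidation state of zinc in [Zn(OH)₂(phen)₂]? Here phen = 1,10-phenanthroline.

No counter-ion: the bracketed complex is neutral.
Ligand charges: 2×OH = -2; 2×phen neutral; sum -2.
Zn + (-2) = 0 ⇒ Zn is +2.

+2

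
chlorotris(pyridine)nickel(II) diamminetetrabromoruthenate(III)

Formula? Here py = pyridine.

[NiCl(py)3][RuBr4(NH3)2]

Cation [Ni…]: ligand charges -1, Ni(II) ⇒ ion charge 1+.
Anion [Ru…]: ligand charges -4, Ru(III) ⇒ ion charge 1−.
One 1+ cation balances one 1− anion.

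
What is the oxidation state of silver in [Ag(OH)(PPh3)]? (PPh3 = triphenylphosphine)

+1

No counter-ion: the bracketed complex is neutral.
Ligand charges: 1×PPh3 neutral; 1×OH = -1; sum -1.
Ag + (-1) = 0 ⇒ Ag is +1.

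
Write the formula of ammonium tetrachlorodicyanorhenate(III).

(NH4)3[ReCl4(CN)2]

Ligands: 2 cyano (CN, -1), 4 chloro (Cl, -1). Ligand charge sum = -6.
With Re in oxidation state +3, the complex ion is [Re...]^3−.
Charge balance with ammonium (+1) requires 1 complex ion per 3 ammonium.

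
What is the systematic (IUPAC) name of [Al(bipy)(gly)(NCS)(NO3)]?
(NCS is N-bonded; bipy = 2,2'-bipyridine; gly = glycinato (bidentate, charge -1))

(2,2'-bipyridine)(glycinato)isothiocyanatonitratoaluminium(III)

There is no counter-ion, so the complex is neutral overall.
Ligand charges: 1×nitrato (-1 each), 1×isothiocyanato (-1 each), 1×2,2'-bipyridine (neutral), 1×glycinato (-1 each); total -3. So Al + (-3) = 0, giving Al = +3.
Ligands are named alphabetically: bipyridine before glycinato before isothiocyanato before nitrato.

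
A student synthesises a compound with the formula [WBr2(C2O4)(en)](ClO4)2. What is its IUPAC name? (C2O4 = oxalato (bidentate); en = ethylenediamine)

The 2 perchlorate counter-ions carry a total charge of -2, so each complex ion is 2+.
Ligand charges: 2×bromo (-1 each), 1×oxalato (-2 each), 1×ethylenediamine (neutral); total -4. So W + (-4) = 2+, giving W = +6.
Ligands are named alphabetically: bromo before ethylenediamine before oxalato.

dibromo(ethylenediamine)oxalatotungsten(VI) perchlorate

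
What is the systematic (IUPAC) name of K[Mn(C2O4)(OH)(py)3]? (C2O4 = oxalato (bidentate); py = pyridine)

potassium hydroxooxalatotris(pyridine)manganate(II)

The 1 potassium counter-ion carries a total charge of +1, so each complex ion is 1−.
Ligand charges: 1×oxalato (-2 each), 1×hydroxo (-1 each), 3×pyridine (neutral); total -3. So Mn + (-3) = 1−, giving Mn = +2.
The complex ion is anionic, so manganese takes the -ate form manganate(II).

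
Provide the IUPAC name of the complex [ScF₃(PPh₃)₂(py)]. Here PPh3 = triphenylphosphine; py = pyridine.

trifluoro(pyridine)bis(triphenylphosphine)scandium(III)

There is no counter-ion, so the complex is neutral overall.
Ligand charges: 3×fluoro (-1 each), 2×triphenylphosphine (neutral), 1×pyridine (neutral); total -3. So Sc + (-3) = 0, giving Sc = +3.
Ligands are named alphabetically: fluoro before pyridine before triphenylphosphine.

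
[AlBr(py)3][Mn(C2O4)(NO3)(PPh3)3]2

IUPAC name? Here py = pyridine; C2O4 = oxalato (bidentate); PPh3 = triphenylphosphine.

Aluminium is always +3 in its complexes; the cation's ligand charges sum to -1, so the complex cation is 2+.
With 2 anions per cation, each anion must be 2/2 = 1−.
Anion: ligand charges sum to -3; for the ion to be 1−, Mn = +2.

bromotris(pyridine)aluminium(III) nitratooxalatotris(triphenylphosphine)manganate(II)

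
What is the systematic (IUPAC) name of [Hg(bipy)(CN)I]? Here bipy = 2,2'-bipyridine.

There is no counter-ion, so the complex is neutral overall.
Ligand charges: 1×cyano (-1 each), 1×2,2'-bipyridine (neutral), 1×iodo (-1 each); total -2. So Hg + (-2) = 0, giving Hg = +2.
Ligands are named alphabetically: bipyridine before cyano before iodo.

(2,2'-bipyridine)cyanoiodomercury(II)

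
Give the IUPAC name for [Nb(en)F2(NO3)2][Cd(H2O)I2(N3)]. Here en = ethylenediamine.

Cadmium is always +2 in its complexes; the anion's ligand charges sum to -3, so the complex anion is 1−.
A 1:1 salt means the cation carries the equal and opposite charge, 1+.
Cation: ligand charges sum to -4; for the ion to be 1+, Nb = +5.

(ethylenediamine)difluorodinitratoniobium(V) aquaazidodiiodocadmate(II)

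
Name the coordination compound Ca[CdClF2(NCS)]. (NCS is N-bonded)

calcium chlorodifluoroisothiocyanatocadmate(II)

The 1 calcium counter-ion carries a total charge of +2, so each complex ion is 2−.
Ligand charges: 2×fluoro (-1 each), 1×chloro (-1 each), 1×isothiocyanato (-1 each); total -4. So Cd + (-4) = 2−, giving Cd = +2.
The complex ion is anionic, so cadmium takes the -ate form cadmate(II).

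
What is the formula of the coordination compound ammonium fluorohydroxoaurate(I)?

Ligands: 1 fluoro (F, -1), 1 hydroxo (OH, -1). Ligand charge sum = -2.
With Au in oxidation state +1, the complex ion is [Au...]^1−.
Charge balance with ammonium (+1) requires 1 complex ion per 1 ammonium.

NH4[AuF(OH)]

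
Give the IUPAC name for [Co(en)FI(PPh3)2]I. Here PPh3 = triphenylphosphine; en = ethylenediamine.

The 1 iodide counter-ion carries a total charge of -1, so each complex ion is 1+.
Ligand charges: 2×triphenylphosphine (neutral), 1×ethylenediamine (neutral), 1×iodo (-1 each), 1×fluoro (-1 each); total -2. So Co + (-2) = 1+, giving Co = +3.
Ligands are named alphabetically: ethylenediamine before fluoro before iodo before triphenylphosphine.

(ethylenediamine)fluoroiodobis(triphenylphosphine)cobalt(III) iodide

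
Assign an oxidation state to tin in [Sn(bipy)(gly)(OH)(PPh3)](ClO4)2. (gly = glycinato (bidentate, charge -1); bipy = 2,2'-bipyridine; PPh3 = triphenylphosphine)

+4

2 perchlorate outside the brackets (-1 each) → the complex ion is 2+.
Ligand charges: 1×gly = -1; 1×OH = -1; 1×bipy neutral; 1×PPh3 neutral; sum -2.
Sn + (-2) = 2+ ⇒ Sn is +4.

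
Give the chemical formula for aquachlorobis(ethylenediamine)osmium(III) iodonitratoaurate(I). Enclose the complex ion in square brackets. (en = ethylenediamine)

Cation [Os…]: ligand charges -1, Os(III) ⇒ ion charge 2+.
Anion [Au…]: ligand charges -2, Au(I) ⇒ ion charge 1−.
One 2+ cation requires 2 of the 1− anion.

[OsCl(en)2(H2O)][AuI(NO3)]2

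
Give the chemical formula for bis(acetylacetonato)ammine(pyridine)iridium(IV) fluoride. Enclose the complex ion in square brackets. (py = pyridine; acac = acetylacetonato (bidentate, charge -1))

Ligands: 1 pyridine (py, neutral), 1 ammine (NH3, neutral), 2 acetylacetonato (acac, -1). Ligand charge sum = -2.
With Ir in oxidation state +4, the complex ion is [Ir...]^2+.
Charge balance with fluoride (-1) requires 1 complex ion per 2 fluoride.

[Ir(acac)2(NH3)(py)]F2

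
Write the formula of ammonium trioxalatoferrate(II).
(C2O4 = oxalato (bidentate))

Ligands: 3 oxalato (C2O4, -2). Ligand charge sum = -6.
With Fe in oxidation state +2, the complex ion is [Fe...]^4−.
Charge balance with ammonium (+1) requires 1 complex ion per 4 ammonium.

(NH4)4[Fe(C2O4)3]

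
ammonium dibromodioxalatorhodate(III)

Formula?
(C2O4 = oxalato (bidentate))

(NH4)3[RhBr2(C2O4)2]

Ligands: 2 bromo (Br, -1), 2 oxalato (C2O4, -2). Ligand charge sum = -6.
Charge balance with ammonium (+1) requires 1 complex ion per 3 ammonium.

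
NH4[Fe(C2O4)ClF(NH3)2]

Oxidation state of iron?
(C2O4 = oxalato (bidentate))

1 ammonium outside the brackets (+1 each) → the complex ion is 1−.
Ligand charges: 1×F = -1; 1×C2O4 = -2; 1×Cl = -1; 2×NH3 neutral; sum -4.
Fe + (-4) = 1− ⇒ Fe is +3.

+3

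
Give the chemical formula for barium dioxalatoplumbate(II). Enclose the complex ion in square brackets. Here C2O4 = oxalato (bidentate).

Ligands: 2 oxalato (C2O4, -2). Ligand charge sum = -4.
Charge balance with barium (+2) requires 1 complex ion per 1 barium.

Ba[Pb(C2O4)2]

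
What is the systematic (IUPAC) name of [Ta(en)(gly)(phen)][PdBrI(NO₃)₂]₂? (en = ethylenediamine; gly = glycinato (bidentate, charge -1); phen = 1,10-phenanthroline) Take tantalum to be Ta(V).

Ta is given as +5; the cation's ligand charges sum to -1, so the complex cation is 4+.
With 2 anions per cation, each anion must be 4/2 = 2−.
Anion: ligand charges sum to -4; for the ion to be 2−, Pd = +2.

(ethylenediamine)(glycinato)(1,10-phenanthroline)tantalum(V) bromoiododinitratopalladate(II)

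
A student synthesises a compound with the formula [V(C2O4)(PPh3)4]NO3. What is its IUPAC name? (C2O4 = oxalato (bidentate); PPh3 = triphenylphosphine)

oxalatotetrakis(triphenylphosphine)vanadium(III) nitrate

The 1 nitrate counter-ion carries a total charge of -1, so each complex ion is 1+.
Ligand charges: 1×oxalato (-2 each), 4×triphenylphosphine (neutral); total -2. So V + (-2) = 1+, giving V = +3.
Ligands are named alphabetically: oxalato before triphenylphosphine.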